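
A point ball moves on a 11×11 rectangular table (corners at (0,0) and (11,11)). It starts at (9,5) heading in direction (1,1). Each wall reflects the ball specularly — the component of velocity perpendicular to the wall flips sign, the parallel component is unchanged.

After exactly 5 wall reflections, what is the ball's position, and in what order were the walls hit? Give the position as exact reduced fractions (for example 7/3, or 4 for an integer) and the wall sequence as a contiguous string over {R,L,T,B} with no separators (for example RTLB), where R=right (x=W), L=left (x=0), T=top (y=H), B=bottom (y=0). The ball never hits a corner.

Final position: (11,7)
Wall sequence: RTLBR

1. t=2 → R at (11,7); v=(-1,1)
2. t=4 → T at (7,11); v=(-1,-1)
3. t=7 → L at (0,4); v=(1,-1)
4. t=4 → B at (4,0); v=(1,1)
5. t=7 → R at (11,7); v=(-1,1)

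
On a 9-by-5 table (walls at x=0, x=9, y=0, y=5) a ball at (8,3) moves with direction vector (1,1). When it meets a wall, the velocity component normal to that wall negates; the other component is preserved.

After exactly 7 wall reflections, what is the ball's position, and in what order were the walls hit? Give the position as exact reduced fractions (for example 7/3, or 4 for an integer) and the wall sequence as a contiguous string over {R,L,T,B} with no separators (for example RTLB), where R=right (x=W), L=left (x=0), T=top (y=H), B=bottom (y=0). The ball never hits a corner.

1. t=1 → R at (9,4); v=(-1,1)
2. t=1 → T at (8,5); v=(-1,-1)
3. t=5 → B at (3,0); v=(-1,1)
4. t=3 → L at (0,3); v=(1,1)
5. t=2 → T at (2,5); v=(1,-1)
6. t=5 → B at (7,0); v=(1,1)
7. t=2 → R at (9,2); v=(-1,1)

Final position: (9,2)
Wall sequence: RTBLTBR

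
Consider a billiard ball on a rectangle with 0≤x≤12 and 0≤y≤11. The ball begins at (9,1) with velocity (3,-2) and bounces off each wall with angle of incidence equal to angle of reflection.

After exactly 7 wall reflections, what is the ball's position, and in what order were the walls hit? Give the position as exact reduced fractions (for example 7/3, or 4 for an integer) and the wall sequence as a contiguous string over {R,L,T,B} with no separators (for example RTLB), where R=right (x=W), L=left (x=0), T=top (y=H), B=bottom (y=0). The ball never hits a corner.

Final position: (0,3)
Wall sequence: BRLTRBL

1. t=1/2 → B at (21/2,0); v=(3,2)
2. t=1/2 → R at (12,1); v=(-3,2)
3. t=4 → L at (0,9); v=(3,2)
4. t=1 → T at (3,11); v=(3,-2)
5. t=3 → R at (12,5); v=(-3,-2)
6. t=5/2 → B at (9/2,0); v=(-3,2)
7. t=3/2 → L at (0,3); v=(3,2)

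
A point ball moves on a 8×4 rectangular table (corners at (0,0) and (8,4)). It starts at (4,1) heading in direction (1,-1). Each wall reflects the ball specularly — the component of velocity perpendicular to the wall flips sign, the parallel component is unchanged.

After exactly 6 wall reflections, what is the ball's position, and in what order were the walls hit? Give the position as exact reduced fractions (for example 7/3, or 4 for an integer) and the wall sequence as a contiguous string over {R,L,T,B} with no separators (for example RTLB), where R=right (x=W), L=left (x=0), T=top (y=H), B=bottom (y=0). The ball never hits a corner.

1. t=1 → B at (5,0); v=(1,1)
2. t=3 → R at (8,3); v=(-1,1)
3. t=1 → T at (7,4); v=(-1,-1)
4. t=4 → B at (3,0); v=(-1,1)
5. t=3 → L at (0,3); v=(1,1)
6. t=1 → T at (1,4); v=(1,-1)

Final position: (1,4)
Wall sequence: BRTBLT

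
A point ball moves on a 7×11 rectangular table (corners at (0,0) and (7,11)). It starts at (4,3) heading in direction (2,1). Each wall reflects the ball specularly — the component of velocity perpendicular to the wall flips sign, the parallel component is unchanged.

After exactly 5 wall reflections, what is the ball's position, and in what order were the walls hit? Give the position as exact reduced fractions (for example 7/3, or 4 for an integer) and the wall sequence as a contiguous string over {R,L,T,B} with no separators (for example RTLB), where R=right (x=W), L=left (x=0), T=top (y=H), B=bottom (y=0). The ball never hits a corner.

Final position: (0,7)
Wall sequence: RLTRL

1. t=3/2 → R at (7,9/2); v=(-2,1)
2. t=7/2 → L at (0,8); v=(2,1)
3. t=3 → T at (6,11); v=(2,-1)
4. t=1/2 → R at (7,21/2); v=(-2,-1)
5. t=7/2 → L at (0,7); v=(2,-1)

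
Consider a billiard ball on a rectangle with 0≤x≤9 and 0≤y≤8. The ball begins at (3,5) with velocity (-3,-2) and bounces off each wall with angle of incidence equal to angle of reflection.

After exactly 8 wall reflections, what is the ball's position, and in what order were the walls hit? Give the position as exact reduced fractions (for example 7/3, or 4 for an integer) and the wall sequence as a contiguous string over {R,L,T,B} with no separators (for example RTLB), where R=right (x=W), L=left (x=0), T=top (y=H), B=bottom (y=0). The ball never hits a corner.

1. t=1 → L at (0,3); v=(3,-2)
2. t=3/2 → B at (9/2,0); v=(3,2)
3. t=3/2 → R at (9,3); v=(-3,2)
4. t=5/2 → T at (3/2,8); v=(-3,-2)
5. t=1/2 → L at (0,7); v=(3,-2)
6. t=3 → R at (9,1); v=(-3,-2)
7. t=1/2 → B at (15/2,0); v=(-3,2)
8. t=5/2 → L at (0,5); v=(3,2)

Final position: (0,5)
Wall sequence: LBRTLRBL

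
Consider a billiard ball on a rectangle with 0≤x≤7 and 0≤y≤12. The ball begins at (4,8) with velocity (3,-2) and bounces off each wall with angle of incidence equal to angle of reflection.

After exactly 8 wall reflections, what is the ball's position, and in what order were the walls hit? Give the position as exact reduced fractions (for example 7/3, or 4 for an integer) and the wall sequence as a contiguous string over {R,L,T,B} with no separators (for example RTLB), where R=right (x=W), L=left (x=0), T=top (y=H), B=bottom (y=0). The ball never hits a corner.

1. t=1 → R at (7,6); v=(-3,-2)
2. t=7/3 → L at (0,4/3); v=(3,-2)
3. t=2/3 → B at (2,0); v=(3,2)
4. t=5/3 → R at (7,10/3); v=(-3,2)
5. t=7/3 → L at (0,8); v=(3,2)
6. t=2 → T at (6,12); v=(3,-2)
7. t=1/3 → R at (7,34/3); v=(-3,-2)
8. t=7/3 → L at (0,20/3); v=(3,-2)

Final position: (0,20/3)
Wall sequence: RLBRLTRL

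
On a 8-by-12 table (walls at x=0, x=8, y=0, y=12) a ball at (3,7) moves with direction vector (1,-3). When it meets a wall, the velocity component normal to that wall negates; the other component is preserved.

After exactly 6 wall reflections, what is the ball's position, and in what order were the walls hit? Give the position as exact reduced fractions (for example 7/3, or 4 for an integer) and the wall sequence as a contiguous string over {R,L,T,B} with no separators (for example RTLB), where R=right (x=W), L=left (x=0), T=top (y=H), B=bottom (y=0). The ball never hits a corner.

1. t=7/3 → B at (16/3,0); v=(1,3)
2. t=8/3 → R at (8,8); v=(-1,3)
3. t=4/3 → T at (20/3,12); v=(-1,-3)
4. t=4 → B at (8/3,0); v=(-1,3)
5. t=8/3 → L at (0,8); v=(1,3)
6. t=4/3 → T at (4/3,12); v=(1,-3)

Final position: (4/3,12)
Wall sequence: BRTBLT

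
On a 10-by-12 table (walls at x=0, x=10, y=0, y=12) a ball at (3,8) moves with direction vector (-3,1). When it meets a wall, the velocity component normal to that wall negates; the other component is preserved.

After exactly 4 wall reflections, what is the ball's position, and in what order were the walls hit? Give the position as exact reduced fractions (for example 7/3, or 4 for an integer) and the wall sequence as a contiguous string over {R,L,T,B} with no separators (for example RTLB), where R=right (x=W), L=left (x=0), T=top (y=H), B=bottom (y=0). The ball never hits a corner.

Final position: (0,25/3)
Wall sequence: LTRL

1. t=1 → L at (0,9); v=(3,1)
2. t=3 → T at (9,12); v=(3,-1)
3. t=1/3 → R at (10,35/3); v=(-3,-1)
4. t=10/3 → L at (0,25/3); v=(3,-1)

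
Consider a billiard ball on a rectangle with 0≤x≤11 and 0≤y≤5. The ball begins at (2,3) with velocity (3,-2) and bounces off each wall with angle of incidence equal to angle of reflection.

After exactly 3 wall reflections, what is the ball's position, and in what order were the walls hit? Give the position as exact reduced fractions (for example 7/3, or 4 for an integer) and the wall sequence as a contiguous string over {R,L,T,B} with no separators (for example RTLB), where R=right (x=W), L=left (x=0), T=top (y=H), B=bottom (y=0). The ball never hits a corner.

1. t=3/2 → B at (13/2,0); v=(3,2)
2. t=3/2 → R at (11,3); v=(-3,2)
3. t=1 → T at (8,5); v=(-3,-2)

Final position: (8,5)
Wall sequence: BRT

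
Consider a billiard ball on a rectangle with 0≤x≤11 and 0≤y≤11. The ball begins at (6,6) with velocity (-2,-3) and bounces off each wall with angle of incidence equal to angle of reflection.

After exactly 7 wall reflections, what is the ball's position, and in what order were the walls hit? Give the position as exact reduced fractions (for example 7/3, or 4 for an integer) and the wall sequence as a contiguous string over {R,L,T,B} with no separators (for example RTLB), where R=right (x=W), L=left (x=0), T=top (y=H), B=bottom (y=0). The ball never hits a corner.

Final position: (0,8)
Wall sequence: BLTRBTL

1. t=2 → B at (2,0); v=(-2,3)
2. t=1 → L at (0,3); v=(2,3)
3. t=8/3 → T at (16/3,11); v=(2,-3)
4. t=17/6 → R at (11,5/2); v=(-2,-3)
5. t=5/6 → B at (28/3,0); v=(-2,3)
6. t=11/3 → T at (2,11); v=(-2,-3)
7. t=1 → L at (0,8); v=(2,-3)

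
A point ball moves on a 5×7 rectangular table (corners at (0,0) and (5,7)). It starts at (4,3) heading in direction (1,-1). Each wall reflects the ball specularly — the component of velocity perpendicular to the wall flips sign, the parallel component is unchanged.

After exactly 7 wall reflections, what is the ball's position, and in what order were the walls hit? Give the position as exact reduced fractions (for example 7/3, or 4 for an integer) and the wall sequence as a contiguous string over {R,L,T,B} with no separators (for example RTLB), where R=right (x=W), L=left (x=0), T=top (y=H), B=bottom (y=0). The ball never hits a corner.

Final position: (1,0)
Wall sequence: RBLTRLB

1. t=1 → R at (5,2); v=(-1,-1)
2. t=2 → B at (3,0); v=(-1,1)
3. t=3 → L at (0,3); v=(1,1)
4. t=4 → T at (4,7); v=(1,-1)
5. t=1 → R at (5,6); v=(-1,-1)
6. t=5 → L at (0,1); v=(1,-1)
7. t=1 → B at (1,0); v=(1,1)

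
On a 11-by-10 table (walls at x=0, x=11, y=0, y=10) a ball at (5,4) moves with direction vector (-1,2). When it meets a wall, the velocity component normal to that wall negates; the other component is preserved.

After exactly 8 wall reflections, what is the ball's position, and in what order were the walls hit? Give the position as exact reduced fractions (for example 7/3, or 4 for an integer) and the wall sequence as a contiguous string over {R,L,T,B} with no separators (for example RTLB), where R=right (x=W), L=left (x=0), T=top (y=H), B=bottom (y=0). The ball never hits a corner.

1. t=3 → T at (2,10); v=(-1,-2)
2. t=2 → L at (0,6); v=(1,-2)
3. t=3 → B at (3,0); v=(1,2)
4. t=5 → T at (8,10); v=(1,-2)
5. t=3 → R at (11,4); v=(-1,-2)
6. t=2 → B at (9,0); v=(-1,2)
7. t=5 → T at (4,10); v=(-1,-2)
8. t=4 → L at (0,2); v=(1,-2)

Final position: (0,2)
Wall sequence: TLBTRBTL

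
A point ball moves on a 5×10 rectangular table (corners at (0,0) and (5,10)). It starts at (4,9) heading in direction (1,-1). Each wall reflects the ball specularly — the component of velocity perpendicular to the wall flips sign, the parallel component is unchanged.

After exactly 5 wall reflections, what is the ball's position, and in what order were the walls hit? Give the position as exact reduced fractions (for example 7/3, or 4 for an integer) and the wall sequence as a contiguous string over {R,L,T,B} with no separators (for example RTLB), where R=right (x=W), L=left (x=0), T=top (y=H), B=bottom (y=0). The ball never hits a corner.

1. t=1 → R at (5,8); v=(-1,-1)
2. t=5 → L at (0,3); v=(1,-1)
3. t=3 → B at (3,0); v=(1,1)
4. t=2 → R at (5,2); v=(-1,1)
5. t=5 → L at (0,7); v=(1,1)

Final position: (0,7)
Wall sequence: RLBRL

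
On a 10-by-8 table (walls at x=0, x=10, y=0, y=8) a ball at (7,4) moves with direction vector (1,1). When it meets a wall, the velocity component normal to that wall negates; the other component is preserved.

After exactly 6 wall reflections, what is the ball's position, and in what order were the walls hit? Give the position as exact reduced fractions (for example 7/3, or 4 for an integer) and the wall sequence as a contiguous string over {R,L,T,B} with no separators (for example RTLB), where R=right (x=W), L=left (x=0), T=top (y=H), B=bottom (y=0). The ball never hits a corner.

Final position: (10,5)
Wall sequence: RTBLTR

1. t=3 → R at (10,7); v=(-1,1)
2. t=1 → T at (9,8); v=(-1,-1)
3. t=8 → B at (1,0); v=(-1,1)
4. t=1 → L at (0,1); v=(1,1)
5. t=7 → T at (7,8); v=(1,-1)
6. t=3 → R at (10,5); v=(-1,-1)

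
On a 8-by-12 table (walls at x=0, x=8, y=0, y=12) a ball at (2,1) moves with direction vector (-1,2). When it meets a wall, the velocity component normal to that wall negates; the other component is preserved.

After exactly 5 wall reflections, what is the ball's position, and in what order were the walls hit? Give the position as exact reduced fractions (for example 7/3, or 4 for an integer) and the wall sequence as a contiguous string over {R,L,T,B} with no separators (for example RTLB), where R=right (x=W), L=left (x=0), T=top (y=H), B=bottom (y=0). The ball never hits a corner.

1. t=2 → L at (0,5); v=(1,2)
2. t=7/2 → T at (7/2,12); v=(1,-2)
3. t=9/2 → R at (8,3); v=(-1,-2)
4. t=3/2 → B at (13/2,0); v=(-1,2)
5. t=6 → T at (1/2,12); v=(-1,-2)

Final position: (1/2,12)
Wall sequence: LTRBT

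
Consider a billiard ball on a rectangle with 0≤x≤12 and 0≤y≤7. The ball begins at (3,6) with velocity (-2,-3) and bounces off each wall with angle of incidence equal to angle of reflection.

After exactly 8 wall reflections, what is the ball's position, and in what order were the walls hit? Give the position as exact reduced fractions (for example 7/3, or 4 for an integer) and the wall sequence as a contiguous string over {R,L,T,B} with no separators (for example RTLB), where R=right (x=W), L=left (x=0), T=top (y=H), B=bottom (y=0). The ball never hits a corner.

1. t=3/2 → L at (0,3/2); v=(2,-3)
2. t=1/2 → B at (1,0); v=(2,3)
3. t=7/3 → T at (17/3,7); v=(2,-3)
4. t=7/3 → B at (31/3,0); v=(2,3)
5. t=5/6 → R at (12,5/2); v=(-2,3)
6. t=3/2 → T at (9,7); v=(-2,-3)
7. t=7/3 → B at (13/3,0); v=(-2,3)
8. t=13/6 → L at (0,13/2); v=(2,3)

Final position: (0,13/2)
Wall sequence: LBTBRTBL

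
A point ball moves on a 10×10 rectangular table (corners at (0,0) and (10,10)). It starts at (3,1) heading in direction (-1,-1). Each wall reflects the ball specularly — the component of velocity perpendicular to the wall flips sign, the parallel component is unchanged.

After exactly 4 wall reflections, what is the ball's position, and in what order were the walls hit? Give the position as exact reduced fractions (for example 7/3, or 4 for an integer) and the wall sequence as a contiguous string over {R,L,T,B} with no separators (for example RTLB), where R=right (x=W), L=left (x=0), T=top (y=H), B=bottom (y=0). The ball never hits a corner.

Final position: (10,8)
Wall sequence: BLTR

1. t=1 → B at (2,0); v=(-1,1)
2. t=2 → L at (0,2); v=(1,1)
3. t=8 → T at (8,10); v=(1,-1)
4. t=2 → R at (10,8); v=(-1,-1)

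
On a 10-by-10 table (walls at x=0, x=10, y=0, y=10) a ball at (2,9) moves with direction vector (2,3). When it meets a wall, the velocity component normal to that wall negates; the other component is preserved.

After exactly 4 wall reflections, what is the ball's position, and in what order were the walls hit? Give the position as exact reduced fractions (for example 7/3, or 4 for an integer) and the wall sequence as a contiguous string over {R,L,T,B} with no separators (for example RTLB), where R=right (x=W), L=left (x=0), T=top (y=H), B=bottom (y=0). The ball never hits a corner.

Final position: (4,10)
Wall sequence: TBRT

1. t=1/3 → T at (8/3,10); v=(2,-3)
2. t=10/3 → B at (28/3,0); v=(2,3)
3. t=1/3 → R at (10,1); v=(-2,3)
4. t=3 → T at (4,10); v=(-2,-3)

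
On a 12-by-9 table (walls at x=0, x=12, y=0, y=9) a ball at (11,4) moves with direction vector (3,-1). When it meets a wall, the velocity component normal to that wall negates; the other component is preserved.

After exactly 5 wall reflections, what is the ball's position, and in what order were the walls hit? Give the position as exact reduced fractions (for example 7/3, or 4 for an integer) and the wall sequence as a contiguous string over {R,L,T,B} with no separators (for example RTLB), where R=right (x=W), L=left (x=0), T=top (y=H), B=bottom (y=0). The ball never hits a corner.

Final position: (0,25/3)
Wall sequence: RBLRL

1. t=1/3 → R at (12,11/3); v=(-3,-1)
2. t=11/3 → B at (1,0); v=(-3,1)
3. t=1/3 → L at (0,1/3); v=(3,1)
4. t=4 → R at (12,13/3); v=(-3,1)
5. t=4 → L at (0,25/3); v=(3,1)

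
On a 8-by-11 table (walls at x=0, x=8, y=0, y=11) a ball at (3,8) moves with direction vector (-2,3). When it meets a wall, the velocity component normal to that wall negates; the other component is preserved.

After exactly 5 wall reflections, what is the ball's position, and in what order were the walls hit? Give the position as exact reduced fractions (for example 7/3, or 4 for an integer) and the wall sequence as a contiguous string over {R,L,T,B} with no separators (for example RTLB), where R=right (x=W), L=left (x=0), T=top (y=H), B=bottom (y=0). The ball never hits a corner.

Final position: (7/3,11)
Wall sequence: TLBRT

1. t=1 → T at (1,11); v=(-2,-3)
2. t=1/2 → L at (0,19/2); v=(2,-3)
3. t=19/6 → B at (19/3,0); v=(2,3)
4. t=5/6 → R at (8,5/2); v=(-2,3)
5. t=17/6 → T at (7/3,11); v=(-2,-3)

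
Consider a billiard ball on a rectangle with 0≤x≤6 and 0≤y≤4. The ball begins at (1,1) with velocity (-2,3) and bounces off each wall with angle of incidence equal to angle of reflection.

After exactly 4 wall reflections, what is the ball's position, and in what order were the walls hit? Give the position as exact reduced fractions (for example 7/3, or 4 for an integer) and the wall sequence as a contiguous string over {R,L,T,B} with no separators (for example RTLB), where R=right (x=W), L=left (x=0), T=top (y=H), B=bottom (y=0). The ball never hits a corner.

Final position: (6,7/2)
Wall sequence: LTBR

1. t=1/2 → L at (0,5/2); v=(2,3)
2. t=1/2 → T at (1,4); v=(2,-3)
3. t=4/3 → B at (11/3,0); v=(2,3)
4. t=7/6 → R at (6,7/2); v=(-2,3)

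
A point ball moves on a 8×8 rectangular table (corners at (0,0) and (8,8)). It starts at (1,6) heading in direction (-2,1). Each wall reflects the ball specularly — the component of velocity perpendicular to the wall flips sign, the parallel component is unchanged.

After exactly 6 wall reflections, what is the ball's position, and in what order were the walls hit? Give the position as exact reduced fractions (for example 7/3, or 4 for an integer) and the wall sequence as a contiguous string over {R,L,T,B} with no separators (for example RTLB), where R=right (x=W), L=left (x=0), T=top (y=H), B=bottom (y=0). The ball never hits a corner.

1. t=1/2 → L at (0,13/2); v=(2,1)
2. t=3/2 → T at (3,8); v=(2,-1)
3. t=5/2 → R at (8,11/2); v=(-2,-1)
4. t=4 → L at (0,3/2); v=(2,-1)
5. t=3/2 → B at (3,0); v=(2,1)
6. t=5/2 → R at (8,5/2); v=(-2,1)

Final position: (8,5/2)
Wall sequence: LTRLBR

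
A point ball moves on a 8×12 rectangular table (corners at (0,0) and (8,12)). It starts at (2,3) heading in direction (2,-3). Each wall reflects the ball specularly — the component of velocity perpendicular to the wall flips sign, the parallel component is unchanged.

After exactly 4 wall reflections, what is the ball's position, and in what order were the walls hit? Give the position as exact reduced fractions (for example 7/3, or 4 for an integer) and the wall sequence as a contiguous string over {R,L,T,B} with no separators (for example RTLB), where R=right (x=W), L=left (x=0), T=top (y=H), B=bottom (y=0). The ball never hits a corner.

Final position: (0,6)
Wall sequence: BRTL

1. t=1 → B at (4,0); v=(2,3)
2. t=2 → R at (8,6); v=(-2,3)
3. t=2 → T at (4,12); v=(-2,-3)
4. t=2 → L at (0,6); v=(2,-3)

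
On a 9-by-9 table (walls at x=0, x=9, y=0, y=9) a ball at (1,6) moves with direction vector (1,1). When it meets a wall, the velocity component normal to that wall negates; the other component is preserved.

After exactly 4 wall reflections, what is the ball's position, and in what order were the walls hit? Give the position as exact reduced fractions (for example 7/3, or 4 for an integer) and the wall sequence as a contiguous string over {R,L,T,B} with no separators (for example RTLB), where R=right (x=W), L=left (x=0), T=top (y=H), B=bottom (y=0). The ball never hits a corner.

1. t=3 → T at (4,9); v=(1,-1)
2. t=5 → R at (9,4); v=(-1,-1)
3. t=4 → B at (5,0); v=(-1,1)
4. t=5 → L at (0,5); v=(1,1)

Final position: (0,5)
Wall sequence: TRBL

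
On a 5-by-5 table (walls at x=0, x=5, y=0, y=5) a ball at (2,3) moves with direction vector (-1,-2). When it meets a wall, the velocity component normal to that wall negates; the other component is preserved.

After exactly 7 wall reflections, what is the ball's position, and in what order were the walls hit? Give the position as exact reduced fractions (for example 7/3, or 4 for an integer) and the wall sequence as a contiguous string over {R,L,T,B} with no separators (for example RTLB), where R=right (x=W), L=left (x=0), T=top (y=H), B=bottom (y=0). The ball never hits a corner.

Final position: (1/2,0)
Wall sequence: BLTBRTB

1. t=3/2 → B at (1/2,0); v=(-1,2)
2. t=1/2 → L at (0,1); v=(1,2)
3. t=2 → T at (2,5); v=(1,-2)
4. t=5/2 → B at (9/2,0); v=(1,2)
5. t=1/2 → R at (5,1); v=(-1,2)
6. t=2 → T at (3,5); v=(-1,-2)
7. t=5/2 → B at (1/2,0); v=(-1,2)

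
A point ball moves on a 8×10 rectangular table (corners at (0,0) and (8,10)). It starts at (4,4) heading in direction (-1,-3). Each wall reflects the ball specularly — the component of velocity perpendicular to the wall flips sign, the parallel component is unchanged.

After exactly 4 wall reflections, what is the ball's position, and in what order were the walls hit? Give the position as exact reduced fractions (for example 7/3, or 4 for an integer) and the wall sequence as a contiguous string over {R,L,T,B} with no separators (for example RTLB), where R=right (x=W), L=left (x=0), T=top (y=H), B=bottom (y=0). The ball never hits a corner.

1. t=4/3 → B at (8/3,0); v=(-1,3)
2. t=8/3 → L at (0,8); v=(1,3)
3. t=2/3 → T at (2/3,10); v=(1,-3)
4. t=10/3 → B at (4,0); v=(1,3)

Final position: (4,0)
Wall sequence: BLTB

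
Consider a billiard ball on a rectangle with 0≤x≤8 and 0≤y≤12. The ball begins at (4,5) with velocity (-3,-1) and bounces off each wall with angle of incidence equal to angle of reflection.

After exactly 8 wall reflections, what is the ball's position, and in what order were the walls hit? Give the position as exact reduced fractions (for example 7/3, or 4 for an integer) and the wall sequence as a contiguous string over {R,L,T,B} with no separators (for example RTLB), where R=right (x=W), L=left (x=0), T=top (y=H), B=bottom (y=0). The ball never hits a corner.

Final position: (1,12)
Wall sequence: LRBLRLRT

1. t=4/3 → L at (0,11/3); v=(3,-1)
2. t=8/3 → R at (8,1); v=(-3,-1)
3. t=1 → B at (5,0); v=(-3,1)
4. t=5/3 → L at (0,5/3); v=(3,1)
5. t=8/3 → R at (8,13/3); v=(-3,1)
6. t=8/3 → L at (0,7); v=(3,1)
7. t=8/3 → R at (8,29/3); v=(-3,1)
8. t=7/3 → T at (1,12); v=(-3,-1)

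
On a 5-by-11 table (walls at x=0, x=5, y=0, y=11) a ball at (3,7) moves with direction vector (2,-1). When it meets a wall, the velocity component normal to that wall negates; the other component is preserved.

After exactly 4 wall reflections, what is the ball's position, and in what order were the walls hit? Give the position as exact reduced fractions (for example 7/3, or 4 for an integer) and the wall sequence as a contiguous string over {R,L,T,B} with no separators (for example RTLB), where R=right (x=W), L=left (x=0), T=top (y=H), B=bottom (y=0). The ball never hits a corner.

1. t=1 → R at (5,6); v=(-2,-1)
2. t=5/2 → L at (0,7/2); v=(2,-1)
3. t=5/2 → R at (5,1); v=(-2,-1)
4. t=1 → B at (3,0); v=(-2,1)

Final position: (3,0)
Wall sequence: RLRB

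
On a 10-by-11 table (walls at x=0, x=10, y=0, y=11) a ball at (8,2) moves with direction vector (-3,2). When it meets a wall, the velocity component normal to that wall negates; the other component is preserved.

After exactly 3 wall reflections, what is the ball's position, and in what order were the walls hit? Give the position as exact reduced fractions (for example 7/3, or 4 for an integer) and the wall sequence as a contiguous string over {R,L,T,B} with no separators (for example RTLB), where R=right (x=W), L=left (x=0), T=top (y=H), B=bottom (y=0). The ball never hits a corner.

Final position: (10,8)
Wall sequence: LTR

1. t=8/3 → L at (0,22/3); v=(3,2)
2. t=11/6 → T at (11/2,11); v=(3,-2)
3. t=3/2 → R at (10,8); v=(-3,-2)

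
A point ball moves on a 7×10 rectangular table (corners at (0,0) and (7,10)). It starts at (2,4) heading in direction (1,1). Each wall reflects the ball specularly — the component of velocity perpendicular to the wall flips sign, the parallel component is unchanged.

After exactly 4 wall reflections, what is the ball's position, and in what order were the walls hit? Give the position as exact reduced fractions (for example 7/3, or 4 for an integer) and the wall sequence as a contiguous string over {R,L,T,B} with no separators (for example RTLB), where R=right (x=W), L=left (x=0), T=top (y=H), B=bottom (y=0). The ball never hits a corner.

1. t=5 → R at (7,9); v=(-1,1)
2. t=1 → T at (6,10); v=(-1,-1)
3. t=6 → L at (0,4); v=(1,-1)
4. t=4 → B at (4,0); v=(1,1)

Final position: (4,0)
Wall sequence: RTLB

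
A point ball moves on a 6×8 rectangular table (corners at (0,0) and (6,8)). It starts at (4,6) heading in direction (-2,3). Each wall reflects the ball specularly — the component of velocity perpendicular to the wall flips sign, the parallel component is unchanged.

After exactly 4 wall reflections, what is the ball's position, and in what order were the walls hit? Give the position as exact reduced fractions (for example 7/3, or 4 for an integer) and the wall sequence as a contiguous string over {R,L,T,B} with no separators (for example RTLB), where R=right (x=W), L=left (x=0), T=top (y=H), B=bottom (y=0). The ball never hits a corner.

Final position: (6,5)
Wall sequence: TLBR

1. t=2/3 → T at (8/3,8); v=(-2,-3)
2. t=4/3 → L at (0,4); v=(2,-3)
3. t=4/3 → B at (8/3,0); v=(2,3)
4. t=5/3 → R at (6,5); v=(-2,3)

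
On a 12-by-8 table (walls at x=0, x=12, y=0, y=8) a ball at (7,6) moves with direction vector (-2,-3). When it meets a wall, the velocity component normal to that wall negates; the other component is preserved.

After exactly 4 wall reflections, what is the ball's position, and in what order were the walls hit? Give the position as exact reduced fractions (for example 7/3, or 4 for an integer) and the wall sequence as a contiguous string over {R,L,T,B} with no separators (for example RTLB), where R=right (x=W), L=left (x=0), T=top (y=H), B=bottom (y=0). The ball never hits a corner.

Final position: (23/3,0)
Wall sequence: BLTB

1. t=2 → B at (3,0); v=(-2,3)
2. t=3/2 → L at (0,9/2); v=(2,3)
3. t=7/6 → T at (7/3,8); v=(2,-3)
4. t=8/3 → B at (23/3,0); v=(2,3)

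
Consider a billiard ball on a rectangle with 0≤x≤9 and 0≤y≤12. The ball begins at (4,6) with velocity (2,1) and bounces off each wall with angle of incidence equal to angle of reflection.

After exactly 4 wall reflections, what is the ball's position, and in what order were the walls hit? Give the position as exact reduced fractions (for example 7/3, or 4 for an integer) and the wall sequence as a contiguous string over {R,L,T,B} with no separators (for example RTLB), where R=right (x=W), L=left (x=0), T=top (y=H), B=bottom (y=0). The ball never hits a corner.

Final position: (9,13/2)
Wall sequence: RTLR

1. t=5/2 → R at (9,17/2); v=(-2,1)
2. t=7/2 → T at (2,12); v=(-2,-1)
3. t=1 → L at (0,11); v=(2,-1)
4. t=9/2 → R at (9,13/2); v=(-2,-1)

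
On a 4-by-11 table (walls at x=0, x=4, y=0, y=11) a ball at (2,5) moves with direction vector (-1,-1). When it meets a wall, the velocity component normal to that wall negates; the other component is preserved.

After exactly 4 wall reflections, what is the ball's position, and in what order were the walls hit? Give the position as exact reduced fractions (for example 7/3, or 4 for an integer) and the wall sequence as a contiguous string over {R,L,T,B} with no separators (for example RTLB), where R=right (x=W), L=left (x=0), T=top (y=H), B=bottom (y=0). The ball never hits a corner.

Final position: (0,5)
Wall sequence: LBRL

1. t=2 → L at (0,3); v=(1,-1)
2. t=3 → B at (3,0); v=(1,1)
3. t=1 → R at (4,1); v=(-1,1)
4. t=4 → L at (0,5); v=(1,1)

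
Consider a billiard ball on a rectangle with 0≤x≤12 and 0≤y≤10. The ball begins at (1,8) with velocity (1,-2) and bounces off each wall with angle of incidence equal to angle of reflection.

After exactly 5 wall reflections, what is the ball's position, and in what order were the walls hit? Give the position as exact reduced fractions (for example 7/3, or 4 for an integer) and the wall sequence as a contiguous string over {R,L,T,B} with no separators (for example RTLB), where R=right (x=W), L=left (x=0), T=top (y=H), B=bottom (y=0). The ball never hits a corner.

1. t=4 → B at (5,0); v=(1,2)
2. t=5 → T at (10,10); v=(1,-2)
3. t=2 → R at (12,6); v=(-1,-2)
4. t=3 → B at (9,0); v=(-1,2)
5. t=5 → T at (4,10); v=(-1,-2)

Final position: (4,10)
Wall sequence: BTRBT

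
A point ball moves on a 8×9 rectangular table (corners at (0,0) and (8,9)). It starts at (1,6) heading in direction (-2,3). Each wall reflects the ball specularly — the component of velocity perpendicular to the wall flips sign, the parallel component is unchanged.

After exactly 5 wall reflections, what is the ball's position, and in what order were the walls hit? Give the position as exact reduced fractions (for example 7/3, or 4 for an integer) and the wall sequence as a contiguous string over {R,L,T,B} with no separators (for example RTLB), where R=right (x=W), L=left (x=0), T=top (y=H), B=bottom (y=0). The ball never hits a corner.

Final position: (3,9)
Wall sequence: LTBRT

1. t=1/2 → L at (0,15/2); v=(2,3)
2. t=1/2 → T at (1,9); v=(2,-3)
3. t=3 → B at (7,0); v=(2,3)
4. t=1/2 → R at (8,3/2); v=(-2,3)
5. t=5/2 → T at (3,9); v=(-2,-3)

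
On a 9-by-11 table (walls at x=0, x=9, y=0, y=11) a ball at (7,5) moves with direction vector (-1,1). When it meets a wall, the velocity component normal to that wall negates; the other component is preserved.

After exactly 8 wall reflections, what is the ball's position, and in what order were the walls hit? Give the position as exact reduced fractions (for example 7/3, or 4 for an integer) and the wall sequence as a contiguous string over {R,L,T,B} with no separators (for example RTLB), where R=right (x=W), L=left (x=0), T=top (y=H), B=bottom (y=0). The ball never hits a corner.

1. t=6 → T at (1,11); v=(-1,-1)
2. t=1 → L at (0,10); v=(1,-1)
3. t=9 → R at (9,1); v=(-1,-1)
4. t=1 → B at (8,0); v=(-1,1)
5. t=8 → L at (0,8); v=(1,1)
6. t=3 → T at (3,11); v=(1,-1)
7. t=6 → R at (9,5); v=(-1,-1)
8. t=5 → B at (4,0); v=(-1,1)

Final position: (4,0)
Wall sequence: TLRBLTRB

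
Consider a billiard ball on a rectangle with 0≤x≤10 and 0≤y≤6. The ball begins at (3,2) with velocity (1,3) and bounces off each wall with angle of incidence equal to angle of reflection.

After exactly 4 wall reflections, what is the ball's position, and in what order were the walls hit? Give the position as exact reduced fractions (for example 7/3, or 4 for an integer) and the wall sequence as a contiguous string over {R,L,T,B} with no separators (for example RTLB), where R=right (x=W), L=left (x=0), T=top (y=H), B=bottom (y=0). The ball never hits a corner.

1. t=4/3 → T at (13/3,6); v=(1,-3)
2. t=2 → B at (19/3,0); v=(1,3)
3. t=2 → T at (25/3,6); v=(1,-3)
4. t=5/3 → R at (10,1); v=(-1,-3)

Final position: (10,1)
Wall sequence: TBTR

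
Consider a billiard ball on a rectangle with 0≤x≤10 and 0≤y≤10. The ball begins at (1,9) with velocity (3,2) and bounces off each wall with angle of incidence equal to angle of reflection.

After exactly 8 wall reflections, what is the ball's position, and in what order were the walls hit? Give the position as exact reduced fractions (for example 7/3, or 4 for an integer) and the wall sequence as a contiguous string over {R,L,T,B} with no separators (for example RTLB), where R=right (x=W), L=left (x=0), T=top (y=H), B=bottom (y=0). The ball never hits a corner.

Final position: (15/2,0)
Wall sequence: TRBLRTLB

1. t=1/2 → T at (5/2,10); v=(3,-2)
2. t=5/2 → R at (10,5); v=(-3,-2)
3. t=5/2 → B at (5/2,0); v=(-3,2)
4. t=5/6 → L at (0,5/3); v=(3,2)
5. t=10/3 → R at (10,25/3); v=(-3,2)
6. t=5/6 → T at (15/2,10); v=(-3,-2)
7. t=5/2 → L at (0,5); v=(3,-2)
8. t=5/2 → B at (15/2,0); v=(3,2)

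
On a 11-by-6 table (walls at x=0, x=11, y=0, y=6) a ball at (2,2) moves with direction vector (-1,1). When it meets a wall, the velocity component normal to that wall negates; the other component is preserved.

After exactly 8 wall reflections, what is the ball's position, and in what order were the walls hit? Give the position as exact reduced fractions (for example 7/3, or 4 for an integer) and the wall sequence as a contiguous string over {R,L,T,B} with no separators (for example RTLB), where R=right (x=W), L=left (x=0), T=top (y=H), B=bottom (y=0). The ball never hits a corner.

Final position: (4,6)
Wall sequence: LTBRTBLT

1. t=2 → L at (0,4); v=(1,1)
2. t=2 → T at (2,6); v=(1,-1)
3. t=6 → B at (8,0); v=(1,1)
4. t=3 → R at (11,3); v=(-1,1)
5. t=3 → T at (8,6); v=(-1,-1)
6. t=6 → B at (2,0); v=(-1,1)
7. t=2 → L at (0,2); v=(1,1)
8. t=4 → T at (4,6); v=(1,-1)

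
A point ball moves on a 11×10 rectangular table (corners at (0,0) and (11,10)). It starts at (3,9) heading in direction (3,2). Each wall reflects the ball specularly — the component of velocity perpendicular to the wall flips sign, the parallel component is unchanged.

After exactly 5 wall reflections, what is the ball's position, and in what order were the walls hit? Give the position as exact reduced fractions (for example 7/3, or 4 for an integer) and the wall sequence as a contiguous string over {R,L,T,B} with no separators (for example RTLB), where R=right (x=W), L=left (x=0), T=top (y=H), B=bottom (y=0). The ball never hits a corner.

1. t=1/2 → T at (9/2,10); v=(3,-2)
2. t=13/6 → R at (11,17/3); v=(-3,-2)
3. t=17/6 → B at (5/2,0); v=(-3,2)
4. t=5/6 → L at (0,5/3); v=(3,2)
5. t=11/3 → R at (11,9); v=(-3,2)

Final position: (11,9)
Wall sequence: TRBLR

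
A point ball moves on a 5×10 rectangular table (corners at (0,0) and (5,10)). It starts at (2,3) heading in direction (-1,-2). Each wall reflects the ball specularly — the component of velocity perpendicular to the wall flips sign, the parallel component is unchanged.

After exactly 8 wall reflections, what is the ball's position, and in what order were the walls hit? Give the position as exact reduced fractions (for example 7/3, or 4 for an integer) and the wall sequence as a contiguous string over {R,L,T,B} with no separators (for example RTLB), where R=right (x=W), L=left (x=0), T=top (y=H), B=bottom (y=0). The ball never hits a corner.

Final position: (5,9)
Wall sequence: BLTRBLTR

1. t=3/2 → B at (1/2,0); v=(-1,2)
2. t=1/2 → L at (0,1); v=(1,2)
3. t=9/2 → T at (9/2,10); v=(1,-2)
4. t=1/2 → R at (5,9); v=(-1,-2)
5. t=9/2 → B at (1/2,0); v=(-1,2)
6. t=1/2 → L at (0,1); v=(1,2)
7. t=9/2 → T at (9/2,10); v=(1,-2)
8. t=1/2 → R at (5,9); v=(-1,-2)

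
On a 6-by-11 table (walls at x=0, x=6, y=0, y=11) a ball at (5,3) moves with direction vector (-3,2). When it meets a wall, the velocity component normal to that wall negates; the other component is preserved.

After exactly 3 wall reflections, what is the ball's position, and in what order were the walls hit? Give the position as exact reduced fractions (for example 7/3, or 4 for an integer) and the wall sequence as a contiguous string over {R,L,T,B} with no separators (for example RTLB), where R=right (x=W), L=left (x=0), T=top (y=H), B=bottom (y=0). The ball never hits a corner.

Final position: (5,11)
Wall sequence: LRT

1. t=5/3 → L at (0,19/3); v=(3,2)
2. t=2 → R at (6,31/3); v=(-3,2)
3. t=1/3 → T at (5,11); v=(-3,-2)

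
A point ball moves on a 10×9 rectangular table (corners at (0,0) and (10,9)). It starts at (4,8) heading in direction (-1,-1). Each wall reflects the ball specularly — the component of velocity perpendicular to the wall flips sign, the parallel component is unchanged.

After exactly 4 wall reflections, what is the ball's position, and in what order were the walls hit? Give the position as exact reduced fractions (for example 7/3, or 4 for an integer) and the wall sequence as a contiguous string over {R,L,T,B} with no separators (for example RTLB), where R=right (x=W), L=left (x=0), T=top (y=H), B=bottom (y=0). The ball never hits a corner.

1. t=4 → L at (0,4); v=(1,-1)
2. t=4 → B at (4,0); v=(1,1)
3. t=6 → R at (10,6); v=(-1,1)
4. t=3 → T at (7,9); v=(-1,-1)

Final position: (7,9)
Wall sequence: LBRT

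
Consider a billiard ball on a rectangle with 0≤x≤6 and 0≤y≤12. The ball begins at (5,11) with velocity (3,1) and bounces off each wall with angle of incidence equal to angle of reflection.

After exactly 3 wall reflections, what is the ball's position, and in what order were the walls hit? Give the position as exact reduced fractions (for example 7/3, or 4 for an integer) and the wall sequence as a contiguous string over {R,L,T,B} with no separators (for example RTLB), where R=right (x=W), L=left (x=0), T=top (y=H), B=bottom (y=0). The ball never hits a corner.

1. t=1/3 → R at (6,34/3); v=(-3,1)
2. t=2/3 → T at (4,12); v=(-3,-1)
3. t=4/3 → L at (0,32/3); v=(3,-1)

Final position: (0,32/3)
Wall sequence: RTL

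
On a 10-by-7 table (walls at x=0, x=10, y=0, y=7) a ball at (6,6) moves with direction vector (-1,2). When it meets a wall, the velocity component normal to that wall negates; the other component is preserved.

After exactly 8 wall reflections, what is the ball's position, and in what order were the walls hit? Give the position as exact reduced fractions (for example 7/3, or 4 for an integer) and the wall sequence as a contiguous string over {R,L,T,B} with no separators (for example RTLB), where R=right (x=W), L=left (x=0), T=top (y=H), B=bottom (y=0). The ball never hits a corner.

Final position: (8,0)
Wall sequence: TBLTBTRB

1. t=1/2 → T at (11/2,7); v=(-1,-2)
2. t=7/2 → B at (2,0); v=(-1,2)
3. t=2 → L at (0,4); v=(1,2)
4. t=3/2 → T at (3/2,7); v=(1,-2)
5. t=7/2 → B at (5,0); v=(1,2)
6. t=7/2 → T at (17/2,7); v=(1,-2)
7. t=3/2 → R at (10,4); v=(-1,-2)
8. t=2 → B at (8,0); v=(-1,2)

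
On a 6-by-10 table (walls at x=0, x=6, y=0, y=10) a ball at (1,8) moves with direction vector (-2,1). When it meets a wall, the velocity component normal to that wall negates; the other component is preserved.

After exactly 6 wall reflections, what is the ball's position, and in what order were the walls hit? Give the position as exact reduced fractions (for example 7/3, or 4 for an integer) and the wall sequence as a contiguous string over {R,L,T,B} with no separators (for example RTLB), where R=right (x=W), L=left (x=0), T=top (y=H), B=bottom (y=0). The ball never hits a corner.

Final position: (1,0)
Wall sequence: LTRLRB

1. t=1/2 → L at (0,17/2); v=(2,1)
2. t=3/2 → T at (3,10); v=(2,-1)
3. t=3/2 → R at (6,17/2); v=(-2,-1)
4. t=3 → L at (0,11/2); v=(2,-1)
5. t=3 → R at (6,5/2); v=(-2,-1)
6. t=5/2 → B at (1,0); v=(-2,1)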